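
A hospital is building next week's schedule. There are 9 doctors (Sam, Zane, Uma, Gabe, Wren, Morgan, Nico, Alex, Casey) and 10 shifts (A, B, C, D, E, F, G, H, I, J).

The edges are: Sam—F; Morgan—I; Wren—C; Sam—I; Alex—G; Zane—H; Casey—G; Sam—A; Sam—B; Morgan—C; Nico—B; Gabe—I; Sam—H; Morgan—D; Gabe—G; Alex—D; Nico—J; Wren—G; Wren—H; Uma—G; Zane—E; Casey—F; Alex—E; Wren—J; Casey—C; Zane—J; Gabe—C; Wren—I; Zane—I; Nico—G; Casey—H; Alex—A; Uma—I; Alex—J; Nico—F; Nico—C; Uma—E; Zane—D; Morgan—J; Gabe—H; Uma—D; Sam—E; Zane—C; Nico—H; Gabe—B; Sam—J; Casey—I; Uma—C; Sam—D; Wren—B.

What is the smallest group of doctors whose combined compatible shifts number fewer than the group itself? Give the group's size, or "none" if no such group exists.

none

A matching saturating every doctor exists, for instance Sam→E, Zane→H, Uma→D, Gabe→I, Wren→B, Morgan→C, Nico→J, Alex→A, Casey→G.
By Hall's marriage theorem, this means |N(S)| ≥ |S| for every subset S, so no violating subset exists.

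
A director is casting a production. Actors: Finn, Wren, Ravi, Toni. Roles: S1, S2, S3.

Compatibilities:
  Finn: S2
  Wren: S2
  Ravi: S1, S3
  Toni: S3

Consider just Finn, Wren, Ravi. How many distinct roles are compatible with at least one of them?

3

The union of neighbours of {Finn, Wren, Ravi} is {S1, S2, S3}, which has 3 elements.
Since |N(S)| = 3 ≥ |S| = 3, Hall's condition holds for this subset.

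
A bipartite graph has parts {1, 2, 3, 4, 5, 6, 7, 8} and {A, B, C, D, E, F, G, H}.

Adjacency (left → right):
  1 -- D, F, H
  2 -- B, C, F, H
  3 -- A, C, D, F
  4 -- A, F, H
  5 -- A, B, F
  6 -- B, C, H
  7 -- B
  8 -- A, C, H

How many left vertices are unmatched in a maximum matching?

2

One maximum matching: 1-H, 2-C, 3-D, 4-A, 5-F, 6-B.
The set {1, 2, 3, 4, 5, 6, 7, 8} has only 6 neighbours ({A, B, C, D, F, H}), so by Hall's theorem at most 6 of the 8 left vertices can be matched.
That matches 6 of the 8, leaving 2 unmatched; no matching can do better.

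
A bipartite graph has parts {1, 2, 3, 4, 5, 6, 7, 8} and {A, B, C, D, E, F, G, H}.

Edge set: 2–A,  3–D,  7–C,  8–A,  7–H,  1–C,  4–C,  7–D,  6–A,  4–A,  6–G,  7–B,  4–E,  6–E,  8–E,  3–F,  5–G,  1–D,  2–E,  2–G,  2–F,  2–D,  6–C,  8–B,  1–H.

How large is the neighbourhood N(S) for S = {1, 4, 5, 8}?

7

The union of neighbours of {1, 4, 5, 8} is {A, B, C, D, E, G, H}, which has 7 elements.
Since |N(S)| = 7 ≥ |S| = 4, Hall's condition holds for this subset.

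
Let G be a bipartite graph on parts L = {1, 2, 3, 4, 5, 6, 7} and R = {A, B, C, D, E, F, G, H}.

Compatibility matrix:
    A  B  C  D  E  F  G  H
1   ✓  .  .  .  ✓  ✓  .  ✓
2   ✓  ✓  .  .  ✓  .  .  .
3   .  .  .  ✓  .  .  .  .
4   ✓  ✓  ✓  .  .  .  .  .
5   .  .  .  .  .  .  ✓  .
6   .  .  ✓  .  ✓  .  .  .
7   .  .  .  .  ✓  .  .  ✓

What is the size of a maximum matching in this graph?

One maximum matching: 1-H, 2-A, 3-D, 4-B, 5-G, 6-C, 7-E.
All 7 left vertices are matched, so no larger matching exists.

7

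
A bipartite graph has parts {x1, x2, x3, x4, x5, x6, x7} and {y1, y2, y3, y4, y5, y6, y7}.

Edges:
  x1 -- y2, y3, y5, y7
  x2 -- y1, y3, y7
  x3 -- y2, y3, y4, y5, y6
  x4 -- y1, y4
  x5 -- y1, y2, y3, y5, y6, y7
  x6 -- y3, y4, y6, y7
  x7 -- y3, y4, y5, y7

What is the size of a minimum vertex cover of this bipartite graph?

7

{x1, x2, x3, x4, x5, x6, x7} is a vertex cover of size 7: every edge has an endpoint in this set.
No smaller cover exists because x1–y5, x2–y7, x3–y2, x4–y1, x5–y6, x6–y4, x7–y3 is a matching of size 7, and a cover must include an endpoint of each of these disjoint edges (König's theorem).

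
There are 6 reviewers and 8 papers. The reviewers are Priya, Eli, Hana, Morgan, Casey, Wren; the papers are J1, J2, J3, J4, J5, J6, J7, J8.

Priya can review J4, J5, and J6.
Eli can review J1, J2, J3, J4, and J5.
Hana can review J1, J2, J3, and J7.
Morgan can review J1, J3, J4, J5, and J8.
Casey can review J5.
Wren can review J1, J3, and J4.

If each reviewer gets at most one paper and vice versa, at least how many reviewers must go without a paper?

A valid assignment of size 6: Priya→J6, Eli→J2, Hana→J7, Morgan→J1, Casey→J5, Wren→J3.
This saturates every reviewer, so 6 is the maximum.
That matches 6 of the 6, leaving 0 unmatched; no matching can do better.

0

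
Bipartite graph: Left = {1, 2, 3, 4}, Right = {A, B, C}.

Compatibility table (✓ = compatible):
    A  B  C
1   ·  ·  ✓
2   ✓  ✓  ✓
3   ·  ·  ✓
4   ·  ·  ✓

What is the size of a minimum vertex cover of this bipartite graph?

{2, C} is a vertex cover of size 2: every edge has an endpoint in this set.
No smaller cover exists because 1–C, 2–B is a matching of size 2, and a cover must include an endpoint of each of these disjoint edges (König's theorem).

2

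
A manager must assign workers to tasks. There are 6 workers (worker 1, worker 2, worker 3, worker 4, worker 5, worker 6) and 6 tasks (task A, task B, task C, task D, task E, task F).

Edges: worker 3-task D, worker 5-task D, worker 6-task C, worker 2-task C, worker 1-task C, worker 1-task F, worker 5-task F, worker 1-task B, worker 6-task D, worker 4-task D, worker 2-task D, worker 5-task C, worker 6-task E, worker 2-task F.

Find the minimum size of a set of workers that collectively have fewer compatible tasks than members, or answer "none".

2

Take S = {worker 3, worker 4}. Its neighbourhood is {task D}, so |N(S)| = 1 < |S| = 2.
No single vertex violates Hall's condition since each has at least one neighbour, so 2 is the minimum.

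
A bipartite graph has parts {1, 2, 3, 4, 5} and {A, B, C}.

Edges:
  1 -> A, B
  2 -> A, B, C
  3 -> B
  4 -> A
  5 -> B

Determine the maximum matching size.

3

One maximum matching: 1–A, 2–C, 3–B.
The set {1, 3, 4, 5} has only 2 neighbours ({A, B}), so by Hall's theorem at most 3 of the 5 left vertices can be matched.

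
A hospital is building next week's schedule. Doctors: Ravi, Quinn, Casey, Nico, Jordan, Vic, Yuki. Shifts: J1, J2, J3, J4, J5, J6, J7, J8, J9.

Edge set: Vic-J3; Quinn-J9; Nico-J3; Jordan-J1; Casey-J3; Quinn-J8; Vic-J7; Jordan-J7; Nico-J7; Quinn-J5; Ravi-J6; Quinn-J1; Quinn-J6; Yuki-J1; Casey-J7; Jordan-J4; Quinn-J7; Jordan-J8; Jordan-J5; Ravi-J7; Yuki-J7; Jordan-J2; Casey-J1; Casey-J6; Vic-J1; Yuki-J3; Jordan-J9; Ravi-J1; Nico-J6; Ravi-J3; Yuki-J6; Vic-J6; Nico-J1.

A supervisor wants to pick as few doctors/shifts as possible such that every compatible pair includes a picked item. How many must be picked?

6

{Quinn, Jordan, J1, J3, J6, J7} is a vertex cover of size 6: every edge has an endpoint in this set.
No smaller cover exists because Ravi–J7, Quinn–J9, Casey–J1, Nico–J6, Jordan–J2, Vic–J3 is a matching of size 6, and a cover must include an endpoint of each of these disjoint edges (König's theorem).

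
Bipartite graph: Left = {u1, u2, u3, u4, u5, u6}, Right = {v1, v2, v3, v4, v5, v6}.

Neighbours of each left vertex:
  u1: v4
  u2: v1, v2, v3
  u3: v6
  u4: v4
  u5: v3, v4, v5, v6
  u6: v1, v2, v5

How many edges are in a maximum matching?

For example, pair u1-v4, u2-v1, u3-v6, u5-v3, u6-v2.
The set {u1, u4} has only 1 neighbour ({v4}), so by Hall's theorem at most 5 of the 6 left vertices can be matched.

5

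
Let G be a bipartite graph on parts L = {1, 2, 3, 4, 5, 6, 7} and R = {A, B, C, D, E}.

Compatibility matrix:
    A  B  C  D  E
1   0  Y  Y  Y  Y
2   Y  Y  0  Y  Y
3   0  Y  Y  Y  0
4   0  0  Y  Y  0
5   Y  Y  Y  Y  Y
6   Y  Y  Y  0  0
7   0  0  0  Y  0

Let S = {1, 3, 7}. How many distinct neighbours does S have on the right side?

The union of neighbours of {1, 3, 7} is {B, C, D, E}, which has 4 elements.
Since |N(S)| = 4 ≥ |S| = 3, Hall's condition holds for this subset.

4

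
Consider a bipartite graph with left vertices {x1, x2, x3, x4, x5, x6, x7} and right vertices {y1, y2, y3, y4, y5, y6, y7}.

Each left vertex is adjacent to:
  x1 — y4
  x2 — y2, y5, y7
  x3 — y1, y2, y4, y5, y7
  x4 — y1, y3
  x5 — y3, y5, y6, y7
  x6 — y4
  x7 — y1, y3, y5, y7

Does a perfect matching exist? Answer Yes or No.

The set {x1, x6} has only 1 neighbour ({y4}), so by Hall's theorem at most 6 of the 7 left vertices can be matched.
Hence no matching covers every left vertex.

No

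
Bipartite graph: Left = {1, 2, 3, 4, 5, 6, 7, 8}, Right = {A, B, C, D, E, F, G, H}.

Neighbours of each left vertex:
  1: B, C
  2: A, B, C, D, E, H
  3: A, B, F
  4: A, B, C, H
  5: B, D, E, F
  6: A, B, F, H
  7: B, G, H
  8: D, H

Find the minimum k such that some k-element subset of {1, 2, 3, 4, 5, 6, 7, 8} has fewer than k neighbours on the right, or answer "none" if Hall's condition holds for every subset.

A matching saturating every left vertex exists, for instance 1→C, 2→E, 3→A, 4→H, 5→B, 6→F, 7→G, 8→D.
By Hall's marriage theorem, this means |N(S)| ≥ |S| for every subset S, so no violating subset exists.

none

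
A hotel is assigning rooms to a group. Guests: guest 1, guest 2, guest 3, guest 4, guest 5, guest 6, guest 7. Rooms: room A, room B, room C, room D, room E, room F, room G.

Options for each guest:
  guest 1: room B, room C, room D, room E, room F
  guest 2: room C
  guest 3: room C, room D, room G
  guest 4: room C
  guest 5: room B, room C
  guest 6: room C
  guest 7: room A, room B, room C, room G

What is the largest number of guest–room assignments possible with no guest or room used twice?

For example, pair guest 1–room F, guest 2–room C, guest 3–room D, guest 5–room B, guest 7–room G.
The set {guest 2, guest 4, guest 6} has only 1 neighbour ({room C}), so by Hall's theorem at most 5 of the 7 guests can be matched.

5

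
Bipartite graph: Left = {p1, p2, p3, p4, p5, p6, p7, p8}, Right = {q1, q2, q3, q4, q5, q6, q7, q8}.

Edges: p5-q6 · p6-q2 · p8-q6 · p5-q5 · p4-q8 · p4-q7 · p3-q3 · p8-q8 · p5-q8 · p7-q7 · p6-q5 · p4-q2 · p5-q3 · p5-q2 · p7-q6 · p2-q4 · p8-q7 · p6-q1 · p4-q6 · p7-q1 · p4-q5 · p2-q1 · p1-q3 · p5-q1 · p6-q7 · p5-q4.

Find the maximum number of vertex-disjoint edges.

For example, pair p1→q3, p2→q1, p4→q7, p5→q4, p6→q2, p7→q6, p8→q8.
The set {p1, p3} has only 1 neighbour ({q3}), so by Hall's theorem at most 7 of the 8 left vertices can be matched.

7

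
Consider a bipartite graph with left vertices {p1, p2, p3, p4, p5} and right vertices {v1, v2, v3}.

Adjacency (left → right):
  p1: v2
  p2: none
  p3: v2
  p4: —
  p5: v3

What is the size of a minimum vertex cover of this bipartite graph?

{p5, v2} is a vertex cover of size 2: every edge has an endpoint in this set.
No smaller cover exists because p1–v2, p5–v3 is a matching of size 2, and a cover must include an endpoint of each of these disjoint edges (König's theorem).

2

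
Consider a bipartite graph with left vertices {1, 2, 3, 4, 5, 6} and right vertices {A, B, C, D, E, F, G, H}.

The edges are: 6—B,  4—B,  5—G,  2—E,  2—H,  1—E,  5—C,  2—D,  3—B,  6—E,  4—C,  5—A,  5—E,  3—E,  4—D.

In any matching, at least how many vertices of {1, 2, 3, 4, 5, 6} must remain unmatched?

A valid assignment of size 5: 1→E, 2→H, 3→B, 4→D, 5→C.
The set {1, 3, 6} has only 2 neighbours ({B, E}), so by Hall's theorem at most 5 of the 6 left vertices can be matched.
That matches 5 of the 6, leaving 1 unmatched; no matching can do better.

1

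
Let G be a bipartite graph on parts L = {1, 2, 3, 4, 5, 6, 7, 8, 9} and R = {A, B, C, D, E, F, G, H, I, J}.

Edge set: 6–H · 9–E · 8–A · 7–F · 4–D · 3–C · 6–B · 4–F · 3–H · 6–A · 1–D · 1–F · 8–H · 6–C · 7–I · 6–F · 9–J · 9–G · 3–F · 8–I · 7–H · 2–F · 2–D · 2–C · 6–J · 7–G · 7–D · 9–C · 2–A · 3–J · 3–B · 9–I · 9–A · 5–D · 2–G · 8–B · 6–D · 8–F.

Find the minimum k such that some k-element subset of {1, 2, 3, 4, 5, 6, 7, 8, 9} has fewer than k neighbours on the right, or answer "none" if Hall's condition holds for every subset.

Take S = {1, 4, 5}. Its neighbourhood is {D, F}, so |N(S)| = 2 < |S| = 3.
Every subset of size less than 3 has at least as many neighbours as members, so 3 is the minimum.

3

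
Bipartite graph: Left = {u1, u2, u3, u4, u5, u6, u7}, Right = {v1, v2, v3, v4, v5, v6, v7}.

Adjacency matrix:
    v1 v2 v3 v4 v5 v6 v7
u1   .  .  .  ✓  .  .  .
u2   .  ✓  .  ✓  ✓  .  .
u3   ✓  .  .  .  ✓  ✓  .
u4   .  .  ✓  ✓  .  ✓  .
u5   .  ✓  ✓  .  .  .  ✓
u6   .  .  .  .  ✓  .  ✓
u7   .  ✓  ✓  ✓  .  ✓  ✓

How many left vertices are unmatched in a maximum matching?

0

One maximum matching: u1→v4, u2→v5, u3→v1, u4→v6, u5→v2, u6→v7, u7→v3.
All 7 left vertices are matched, so no larger matching exists.
That matches 7 of the 7, leaving 0 unmatched; no matching can do better.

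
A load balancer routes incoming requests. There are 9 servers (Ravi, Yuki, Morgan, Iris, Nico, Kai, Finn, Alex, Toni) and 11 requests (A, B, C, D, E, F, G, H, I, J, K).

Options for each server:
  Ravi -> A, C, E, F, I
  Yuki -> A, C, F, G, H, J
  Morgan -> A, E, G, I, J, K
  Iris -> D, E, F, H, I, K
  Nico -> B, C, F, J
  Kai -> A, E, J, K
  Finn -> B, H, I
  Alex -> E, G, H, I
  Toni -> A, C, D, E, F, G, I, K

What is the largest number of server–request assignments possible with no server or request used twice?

9

One maximum matching: Ravi→A, Yuki→C, Morgan→J, Iris→K, Nico→F, Kai→E, Finn→B, Alex→H, Toni→G.
All 9 servers are matched, so no larger matching exists.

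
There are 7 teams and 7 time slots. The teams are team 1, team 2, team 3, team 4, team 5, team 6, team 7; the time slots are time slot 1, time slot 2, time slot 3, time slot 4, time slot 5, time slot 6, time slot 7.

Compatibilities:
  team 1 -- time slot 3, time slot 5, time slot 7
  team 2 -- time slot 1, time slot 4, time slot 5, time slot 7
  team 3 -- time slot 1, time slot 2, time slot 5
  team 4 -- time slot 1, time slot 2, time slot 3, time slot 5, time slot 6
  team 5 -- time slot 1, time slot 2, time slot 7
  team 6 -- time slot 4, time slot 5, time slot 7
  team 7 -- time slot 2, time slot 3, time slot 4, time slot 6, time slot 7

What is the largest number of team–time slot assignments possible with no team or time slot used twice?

One maximum matching: team 1-time slot 3, team 2-time slot 4, team 3-time slot 2, team 4-time slot 6, team 5-time slot 1, team 6-time slot 5, team 7-time slot 7.
All 7 teams are matched, so no larger matching exists.

7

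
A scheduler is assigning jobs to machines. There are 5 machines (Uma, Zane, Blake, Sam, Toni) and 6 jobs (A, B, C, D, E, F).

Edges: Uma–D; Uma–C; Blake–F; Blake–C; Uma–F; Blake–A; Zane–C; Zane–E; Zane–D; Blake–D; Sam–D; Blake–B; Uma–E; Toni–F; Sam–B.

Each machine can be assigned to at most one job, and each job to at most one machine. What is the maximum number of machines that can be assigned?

One maximum matching: Uma→C, Zane→E, Blake→A, Sam→B, Toni→F.
All 5 machines are matched, so no larger matching exists.

5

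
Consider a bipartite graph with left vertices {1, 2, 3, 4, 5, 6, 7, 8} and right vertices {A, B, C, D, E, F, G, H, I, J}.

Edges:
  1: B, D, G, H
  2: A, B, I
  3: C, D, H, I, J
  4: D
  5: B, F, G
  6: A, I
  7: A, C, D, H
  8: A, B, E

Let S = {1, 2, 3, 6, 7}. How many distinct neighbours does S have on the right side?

The union of neighbours of {1, 2, 3, 6, 7} is {A, B, C, D, G, H, I, J}, which has 8 elements.
Since |N(S)| = 8 ≥ |S| = 5, Hall's condition holds for this subset.

8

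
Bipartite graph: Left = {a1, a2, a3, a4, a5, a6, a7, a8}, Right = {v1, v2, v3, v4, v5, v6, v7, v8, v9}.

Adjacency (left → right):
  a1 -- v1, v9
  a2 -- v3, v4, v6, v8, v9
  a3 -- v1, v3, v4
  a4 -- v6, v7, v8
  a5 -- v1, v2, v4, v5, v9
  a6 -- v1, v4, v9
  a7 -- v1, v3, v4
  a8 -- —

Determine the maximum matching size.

A valid assignment of size 7: a1-v9, a2-v8, a3-v3, a4-v6, a5-v2, a6-v4, a7-v1.
The set {a8} has only 0 neighbours (∅), so by Hall's theorem at most 7 of the 8 left vertices can be matched.

7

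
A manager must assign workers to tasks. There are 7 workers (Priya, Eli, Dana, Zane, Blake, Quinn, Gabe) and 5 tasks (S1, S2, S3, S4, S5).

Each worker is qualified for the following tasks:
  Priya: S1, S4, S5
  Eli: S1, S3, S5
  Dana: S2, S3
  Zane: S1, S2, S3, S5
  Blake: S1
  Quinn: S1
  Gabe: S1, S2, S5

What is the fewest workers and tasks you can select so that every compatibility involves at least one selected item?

5

{Priya, S1, S2, S3, S5} is a vertex cover of size 5: every edge has an endpoint in this set.
No smaller cover exists because Priya–S4, Eli–S3, Dana–S2, Zane–S5, Blake–S1 is a matching of size 5, and a cover must include an endpoint of each of these disjoint edges (König's theorem).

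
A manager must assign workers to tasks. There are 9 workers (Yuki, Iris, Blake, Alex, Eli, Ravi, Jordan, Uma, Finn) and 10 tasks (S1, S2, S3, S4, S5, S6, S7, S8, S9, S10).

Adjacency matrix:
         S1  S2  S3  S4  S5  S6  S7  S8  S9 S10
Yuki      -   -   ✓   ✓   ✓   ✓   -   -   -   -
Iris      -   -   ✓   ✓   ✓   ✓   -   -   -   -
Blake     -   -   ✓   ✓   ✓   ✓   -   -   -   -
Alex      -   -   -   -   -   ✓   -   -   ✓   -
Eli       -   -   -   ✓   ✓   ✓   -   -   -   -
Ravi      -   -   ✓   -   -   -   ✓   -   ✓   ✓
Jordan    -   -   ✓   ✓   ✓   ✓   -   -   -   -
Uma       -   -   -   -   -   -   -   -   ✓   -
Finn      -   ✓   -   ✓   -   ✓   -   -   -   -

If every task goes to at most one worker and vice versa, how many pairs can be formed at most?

7

One maximum matching: Yuki→S5, Iris→S6, Blake→S3, Alex→S9, Eli→S4, Ravi→S10, Finn→S2.
The set {Yuki, Iris, Blake, Alex, Eli, Jordan, Uma} has only 5 neighbours ({S3, S4, S5, S6, S9}), so by Hall's theorem at most 7 of the 9 workers can be matched.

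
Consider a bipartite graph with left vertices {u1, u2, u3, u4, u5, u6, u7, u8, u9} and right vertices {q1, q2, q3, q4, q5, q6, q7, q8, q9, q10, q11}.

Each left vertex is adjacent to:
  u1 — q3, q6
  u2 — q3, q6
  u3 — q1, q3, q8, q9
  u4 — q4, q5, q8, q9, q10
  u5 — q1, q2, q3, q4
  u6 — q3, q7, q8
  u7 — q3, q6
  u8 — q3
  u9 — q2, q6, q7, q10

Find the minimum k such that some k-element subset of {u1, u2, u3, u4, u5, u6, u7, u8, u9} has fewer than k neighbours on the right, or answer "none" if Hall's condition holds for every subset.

Take S = {u1, u2, u7}. Its neighbourhood is {q3, q6}, so |N(S)| = 2 < |S| = 3.
Every subset of size less than 3 has at least as many neighbours as members, so 3 is the minimum.

3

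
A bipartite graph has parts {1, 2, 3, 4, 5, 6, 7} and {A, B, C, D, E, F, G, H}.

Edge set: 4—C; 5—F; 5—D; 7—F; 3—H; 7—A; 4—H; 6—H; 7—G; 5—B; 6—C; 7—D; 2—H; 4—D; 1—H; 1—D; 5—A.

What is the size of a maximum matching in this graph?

5

For example, pair 1→D, 2→H, 4→C, 5→B, 7→F.
The set {1, 2, 3, 4, 6} has only 3 neighbours ({C, D, H}), so by Hall's theorem at most 5 of the 7 left vertices can be matched.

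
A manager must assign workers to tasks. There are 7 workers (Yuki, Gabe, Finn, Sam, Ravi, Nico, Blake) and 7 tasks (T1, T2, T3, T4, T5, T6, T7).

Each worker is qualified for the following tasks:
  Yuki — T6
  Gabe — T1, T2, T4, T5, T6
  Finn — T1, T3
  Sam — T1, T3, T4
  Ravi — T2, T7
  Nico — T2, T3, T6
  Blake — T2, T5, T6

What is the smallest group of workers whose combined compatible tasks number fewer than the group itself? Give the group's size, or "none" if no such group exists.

none

A matching saturating every worker exists, for instance Yuki→T6, Gabe→T4, Finn→T3, Sam→T1, Ravi→T7, Nico→T2, Blake→T5.
By Hall's marriage theorem, this means |N(S)| ≥ |S| for every subset S, so no violating subset exists.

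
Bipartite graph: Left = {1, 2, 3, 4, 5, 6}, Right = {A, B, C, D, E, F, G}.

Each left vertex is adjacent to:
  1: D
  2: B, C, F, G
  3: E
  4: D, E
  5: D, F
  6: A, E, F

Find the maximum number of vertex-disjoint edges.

One maximum matching: 1–D, 2–B, 3–E, 5–F, 6–A.
The set {1, 3, 4} has only 2 neighbours ({D, E}), so by Hall's theorem at most 5 of the 6 left vertices can be matched.

5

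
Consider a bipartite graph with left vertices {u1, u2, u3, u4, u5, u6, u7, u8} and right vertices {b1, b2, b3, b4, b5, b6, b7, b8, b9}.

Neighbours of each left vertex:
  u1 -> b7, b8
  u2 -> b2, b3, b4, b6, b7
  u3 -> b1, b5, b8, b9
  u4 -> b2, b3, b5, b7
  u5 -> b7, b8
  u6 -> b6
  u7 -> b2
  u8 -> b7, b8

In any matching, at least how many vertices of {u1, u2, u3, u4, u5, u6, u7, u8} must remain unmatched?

1

For example, pair u1–b7, u2–b4, u3–b5, u4–b3, u5–b8, u6–b6, u7–b2.
The set {u1, u5, u8} has only 2 neighbours ({b7, b8}), so by Hall's theorem at most 7 of the 8 left vertices can be matched.
That matches 7 of the 8, leaving 1 unmatched; no matching can do better.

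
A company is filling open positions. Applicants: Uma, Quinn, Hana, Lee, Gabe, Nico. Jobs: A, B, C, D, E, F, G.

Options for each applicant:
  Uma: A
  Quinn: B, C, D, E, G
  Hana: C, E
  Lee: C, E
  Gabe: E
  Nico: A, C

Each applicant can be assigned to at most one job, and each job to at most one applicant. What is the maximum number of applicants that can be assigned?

A valid assignment of size 4: Uma→A, Quinn→G, Hana→C, Lee→E.
The set {Uma, Hana, Lee, Gabe, Nico} has only 3 neighbours ({A, C, E}), so by Hall's theorem at most 4 of the 6 applicants can be matched.

4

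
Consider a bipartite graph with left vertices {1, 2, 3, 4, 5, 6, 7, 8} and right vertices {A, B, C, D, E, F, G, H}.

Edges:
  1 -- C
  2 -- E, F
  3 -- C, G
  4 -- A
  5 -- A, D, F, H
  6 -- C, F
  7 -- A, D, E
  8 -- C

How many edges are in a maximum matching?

A valid assignment of size 7: 1–C, 2–E, 3–G, 4–A, 5–H, 6–F, 7–D.
The set {1, 8} has only 1 neighbour ({C}), so by Hall's theorem at most 7 of the 8 left vertices can be matched.

7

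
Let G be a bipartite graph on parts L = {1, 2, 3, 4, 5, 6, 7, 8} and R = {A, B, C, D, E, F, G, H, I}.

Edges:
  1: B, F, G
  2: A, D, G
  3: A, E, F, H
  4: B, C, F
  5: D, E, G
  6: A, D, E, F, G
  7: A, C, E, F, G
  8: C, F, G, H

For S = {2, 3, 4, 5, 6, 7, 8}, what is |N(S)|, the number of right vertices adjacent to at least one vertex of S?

8

The union of neighbours of {2, 3, 4, 5, 6, 7, 8} is {A, B, C, D, E, F, G, H}, which has 8 elements.
Since |N(S)| = 8 ≥ |S| = 7, Hall's condition holds for this subset.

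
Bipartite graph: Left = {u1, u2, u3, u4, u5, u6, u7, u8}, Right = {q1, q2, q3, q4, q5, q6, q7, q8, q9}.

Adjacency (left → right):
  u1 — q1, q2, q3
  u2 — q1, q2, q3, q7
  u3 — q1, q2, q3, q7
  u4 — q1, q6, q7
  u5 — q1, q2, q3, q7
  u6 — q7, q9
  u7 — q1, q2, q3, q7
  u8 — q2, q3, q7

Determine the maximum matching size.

6

A valid assignment of size 6: u1–q1, u2–q3, u3–q7, u4–q6, u5–q2, u6–q9.
The set {u1, u2, u3, u5, u7, u8} has only 4 neighbours ({q1, q2, q3, q7}), so by Hall's theorem at most 6 of the 8 left vertices can be matched.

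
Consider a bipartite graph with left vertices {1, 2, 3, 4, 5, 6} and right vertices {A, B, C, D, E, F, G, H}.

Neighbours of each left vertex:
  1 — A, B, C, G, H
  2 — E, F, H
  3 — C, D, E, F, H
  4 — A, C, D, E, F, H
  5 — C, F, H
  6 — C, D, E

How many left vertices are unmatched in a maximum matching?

For example, pair 1→G, 2→F, 3→H, 4→A, 5→C, 6→E.
This saturates every left vertex, so 6 is the maximum.
That matches 6 of the 6, leaving 0 unmatched; no matching can do better.

0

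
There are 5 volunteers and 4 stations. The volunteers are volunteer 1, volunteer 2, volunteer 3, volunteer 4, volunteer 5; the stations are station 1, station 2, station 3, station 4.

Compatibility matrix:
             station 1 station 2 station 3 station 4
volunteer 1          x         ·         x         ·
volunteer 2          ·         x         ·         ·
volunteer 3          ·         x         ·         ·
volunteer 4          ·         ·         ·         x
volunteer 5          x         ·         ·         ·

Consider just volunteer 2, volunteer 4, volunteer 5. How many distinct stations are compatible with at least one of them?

3

The union of neighbours of {volunteer 2, volunteer 4, volunteer 5} is {station 1, station 2, station 4}, which has 3 elements.
Since |N(S)| = 3 ≥ |S| = 3, Hall's condition holds for this subset.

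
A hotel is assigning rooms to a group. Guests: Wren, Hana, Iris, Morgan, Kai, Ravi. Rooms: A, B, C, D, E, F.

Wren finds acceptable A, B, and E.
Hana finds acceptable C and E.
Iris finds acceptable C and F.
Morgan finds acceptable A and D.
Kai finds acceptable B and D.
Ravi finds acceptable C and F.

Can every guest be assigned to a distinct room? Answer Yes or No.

For example, pair Wren–B, Hana–E, Iris–C, Morgan–A, Kai–D, Ravi–F.
Every guest is matched, so this is a perfect matching.

Yes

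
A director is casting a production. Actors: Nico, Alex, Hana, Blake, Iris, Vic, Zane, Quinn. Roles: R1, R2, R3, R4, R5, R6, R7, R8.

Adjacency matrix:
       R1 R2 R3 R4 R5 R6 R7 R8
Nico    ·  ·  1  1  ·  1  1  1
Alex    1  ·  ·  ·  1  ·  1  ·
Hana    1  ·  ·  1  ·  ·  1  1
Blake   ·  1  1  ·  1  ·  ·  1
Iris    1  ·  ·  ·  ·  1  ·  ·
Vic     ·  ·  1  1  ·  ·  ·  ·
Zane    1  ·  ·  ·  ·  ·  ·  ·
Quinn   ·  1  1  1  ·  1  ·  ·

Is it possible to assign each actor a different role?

One maximum matching: Nico-R8, Alex-R5, Hana-R7, Blake-R2, Iris-R6, Vic-R4, Zane-R1, Quinn-R3.
All 8 actors are covered.

Yes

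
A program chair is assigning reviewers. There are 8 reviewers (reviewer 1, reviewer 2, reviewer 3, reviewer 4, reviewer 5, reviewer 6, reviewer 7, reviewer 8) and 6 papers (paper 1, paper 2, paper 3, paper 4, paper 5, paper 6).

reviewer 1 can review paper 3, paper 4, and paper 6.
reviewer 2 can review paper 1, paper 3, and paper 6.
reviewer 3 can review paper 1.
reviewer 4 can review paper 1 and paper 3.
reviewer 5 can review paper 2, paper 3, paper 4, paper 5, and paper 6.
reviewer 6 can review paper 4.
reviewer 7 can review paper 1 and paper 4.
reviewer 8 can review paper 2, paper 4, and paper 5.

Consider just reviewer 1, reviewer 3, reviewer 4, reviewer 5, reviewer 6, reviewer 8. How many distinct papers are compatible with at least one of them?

6

The union of neighbours of {reviewer 1, reviewer 3, reviewer 4, reviewer 5, reviewer 6, reviewer 8} is {paper 1, paper 2, paper 3, paper 4, paper 5, paper 6}, which has 6 elements.
Since |N(S)| = 6 ≥ |S| = 6, Hall's condition holds for this subset.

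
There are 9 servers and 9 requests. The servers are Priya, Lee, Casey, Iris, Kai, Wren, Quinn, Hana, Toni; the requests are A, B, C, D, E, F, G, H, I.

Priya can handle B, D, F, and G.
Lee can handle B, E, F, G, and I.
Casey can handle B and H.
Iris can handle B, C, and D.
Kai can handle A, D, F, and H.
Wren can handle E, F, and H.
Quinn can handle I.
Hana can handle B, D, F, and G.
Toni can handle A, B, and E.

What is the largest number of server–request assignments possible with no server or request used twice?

For example, pair Priya–D, Lee–G, Casey–H, Iris–C, Kai–A, Wren–E, Quinn–I, Hana–F, Toni–B.
This saturates every server, so 9 is the maximum.

9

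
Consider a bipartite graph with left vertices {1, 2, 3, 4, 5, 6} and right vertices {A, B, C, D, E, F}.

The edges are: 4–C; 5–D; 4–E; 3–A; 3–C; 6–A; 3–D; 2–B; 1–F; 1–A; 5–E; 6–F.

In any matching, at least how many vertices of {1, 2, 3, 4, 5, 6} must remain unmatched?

0

One maximum matching: 1→A, 2→B, 3→D, 4→C, 5→E, 6→F.
This saturates every left vertex, so 6 is the maximum.
That matches 6 of the 6, leaving 0 unmatched; no matching can do better.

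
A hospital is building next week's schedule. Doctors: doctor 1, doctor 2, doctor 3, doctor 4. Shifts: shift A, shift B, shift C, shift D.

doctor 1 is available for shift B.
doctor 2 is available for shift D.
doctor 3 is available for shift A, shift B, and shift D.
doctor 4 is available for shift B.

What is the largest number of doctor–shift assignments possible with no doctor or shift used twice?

3

One maximum matching: doctor 1-shift B, doctor 2-shift D, doctor 3-shift A.
The set {doctor 1, doctor 4} has only 1 neighbour ({shift B}), so by Hall's theorem at most 3 of the 4 doctors can be matched.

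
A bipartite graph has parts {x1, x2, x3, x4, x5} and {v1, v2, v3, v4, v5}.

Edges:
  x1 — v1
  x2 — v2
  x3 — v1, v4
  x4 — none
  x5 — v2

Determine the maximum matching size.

For example, pair x1→v1, x2→v2, x3→v4.
The set {x2, x4, x5} has only 1 neighbour ({v2}), so by Hall's theorem at most 3 of the 5 left vertices can be matched.

3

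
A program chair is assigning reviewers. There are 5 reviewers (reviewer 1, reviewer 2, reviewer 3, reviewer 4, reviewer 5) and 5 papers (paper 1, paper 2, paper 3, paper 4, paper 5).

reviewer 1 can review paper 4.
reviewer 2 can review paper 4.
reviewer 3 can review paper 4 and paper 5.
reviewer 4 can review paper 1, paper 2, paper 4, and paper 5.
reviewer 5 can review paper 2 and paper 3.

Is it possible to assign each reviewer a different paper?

No

The set {reviewer 1, reviewer 2} has only 1 neighbour ({paper 4}), so by Hall's theorem at most 4 of the 5 reviewers can be matched.
Hence no matching covers every reviewer.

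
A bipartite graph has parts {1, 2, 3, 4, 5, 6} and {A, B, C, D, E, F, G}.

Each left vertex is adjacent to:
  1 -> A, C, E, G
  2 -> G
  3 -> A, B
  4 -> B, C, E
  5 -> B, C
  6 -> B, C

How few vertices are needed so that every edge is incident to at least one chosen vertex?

5

A maximum matching has 5 edges (e.g. 1–C, 2–G, 3–A, 4–E, 5–B).
By König's theorem the minimum vertex cover has the same size. One such cover is {A, B, C, E, G}.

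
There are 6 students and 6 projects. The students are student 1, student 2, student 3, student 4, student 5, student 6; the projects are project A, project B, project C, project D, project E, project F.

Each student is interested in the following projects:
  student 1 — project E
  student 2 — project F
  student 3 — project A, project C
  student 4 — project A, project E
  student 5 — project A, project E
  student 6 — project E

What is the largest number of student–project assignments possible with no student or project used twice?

4

One maximum matching: student 1→project E, student 2→project F, student 3→project C, student 4→project A.
The set {student 1, student 4, student 5, student 6} has only 2 neighbours ({project A, project E}), so by Hall's theorem at most 4 of the 6 students can be matched.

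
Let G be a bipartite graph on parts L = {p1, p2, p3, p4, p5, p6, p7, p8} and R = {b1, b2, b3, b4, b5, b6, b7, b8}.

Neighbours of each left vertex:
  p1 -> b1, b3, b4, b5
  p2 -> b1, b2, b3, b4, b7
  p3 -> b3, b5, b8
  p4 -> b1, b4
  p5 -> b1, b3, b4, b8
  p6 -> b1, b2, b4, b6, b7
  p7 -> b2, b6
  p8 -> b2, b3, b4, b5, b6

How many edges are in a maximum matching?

One maximum matching: p1–b4, p2–b7, p3–b3, p4–b1, p5–b8, p6–b6, p7–b2, p8–b5.
All 8 left vertices are matched, so no larger matching exists.

8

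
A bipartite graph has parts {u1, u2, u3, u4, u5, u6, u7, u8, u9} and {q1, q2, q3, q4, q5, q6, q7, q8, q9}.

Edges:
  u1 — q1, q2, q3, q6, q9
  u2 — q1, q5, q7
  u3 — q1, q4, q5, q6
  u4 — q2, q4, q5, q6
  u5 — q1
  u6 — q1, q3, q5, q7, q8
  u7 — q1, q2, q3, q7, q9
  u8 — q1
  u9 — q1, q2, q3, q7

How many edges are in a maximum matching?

8

One maximum matching: u1–q9, u2–q5, u3–q4, u4–q6, u5–q1, u6–q8, u7–q7, u9–q2.
The set {u5, u8} has only 1 neighbour ({q1}), so by Hall's theorem at most 8 of the 9 left vertices can be matched.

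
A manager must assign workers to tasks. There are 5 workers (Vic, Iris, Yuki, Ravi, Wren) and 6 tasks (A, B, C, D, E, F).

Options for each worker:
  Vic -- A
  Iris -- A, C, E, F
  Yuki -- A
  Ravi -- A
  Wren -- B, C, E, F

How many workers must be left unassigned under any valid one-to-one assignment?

2

For example, pair Vic-A, Iris-E, Wren-B.
The set {Vic, Yuki, Ravi} has only 1 neighbour ({A}), so by Hall's theorem at most 3 of the 5 workers can be matched.
That matches 3 of the 5, leaving 2 unmatched; no matching can do better.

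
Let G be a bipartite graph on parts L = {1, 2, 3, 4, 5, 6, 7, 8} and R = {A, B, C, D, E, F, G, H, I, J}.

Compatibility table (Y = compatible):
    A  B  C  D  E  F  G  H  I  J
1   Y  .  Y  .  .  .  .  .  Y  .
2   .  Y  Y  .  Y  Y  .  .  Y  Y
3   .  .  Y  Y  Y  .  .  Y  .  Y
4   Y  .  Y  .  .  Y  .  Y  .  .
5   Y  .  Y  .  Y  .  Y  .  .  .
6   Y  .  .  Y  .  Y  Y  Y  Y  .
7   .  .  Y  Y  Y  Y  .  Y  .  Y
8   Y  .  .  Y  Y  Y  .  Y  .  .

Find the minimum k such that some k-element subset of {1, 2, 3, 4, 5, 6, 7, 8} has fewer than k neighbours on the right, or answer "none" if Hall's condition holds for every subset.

A matching saturating every left vertex exists, for instance 1→I, 2→E, 3→H, 4→F, 5→C, 6→G, 7→J, 8→A.
By Hall's marriage theorem, this means |N(S)| ≥ |S| for every subset S, so no violating subset exists.

none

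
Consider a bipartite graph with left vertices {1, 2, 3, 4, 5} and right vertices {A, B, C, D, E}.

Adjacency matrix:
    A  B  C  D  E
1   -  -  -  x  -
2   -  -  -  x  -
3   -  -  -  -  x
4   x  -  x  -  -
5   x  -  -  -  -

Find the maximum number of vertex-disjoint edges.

For example, pair 1-D, 3-E, 4-C, 5-A.
The set {1, 2} has only 1 neighbour ({D}), so by Hall's theorem at most 4 of the 5 left vertices can be matched.

4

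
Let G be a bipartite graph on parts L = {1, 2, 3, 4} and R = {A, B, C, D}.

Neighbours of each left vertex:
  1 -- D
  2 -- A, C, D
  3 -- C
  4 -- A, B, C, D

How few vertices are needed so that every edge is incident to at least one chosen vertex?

A maximum matching has 4 edges (e.g. 1–D, 2–A, 3–C, 4–B).
By König's theorem the minimum vertex cover has the same size. One such cover is {1, 2, 3, 4}.

4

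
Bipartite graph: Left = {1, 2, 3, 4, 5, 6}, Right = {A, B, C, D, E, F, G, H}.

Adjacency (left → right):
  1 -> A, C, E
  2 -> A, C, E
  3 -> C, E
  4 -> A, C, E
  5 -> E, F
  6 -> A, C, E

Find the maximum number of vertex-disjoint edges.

One maximum matching: 1–A, 2–C, 3–E, 5–F.
The set {1, 2, 3, 4, 6} has only 3 neighbours ({A, C, E}), so by Hall's theorem at most 4 of the 6 left vertices can be matched.

4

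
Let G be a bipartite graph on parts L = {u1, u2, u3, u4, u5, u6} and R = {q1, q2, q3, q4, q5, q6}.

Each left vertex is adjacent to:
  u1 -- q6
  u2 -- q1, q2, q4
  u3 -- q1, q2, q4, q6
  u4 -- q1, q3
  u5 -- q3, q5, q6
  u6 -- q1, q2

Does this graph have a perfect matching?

Yes

A valid assignment of size 6: u1–q6, u2–q1, u3–q4, u4–q3, u5–q5, u6–q2.
Every left vertex is matched, so this is a perfect matching.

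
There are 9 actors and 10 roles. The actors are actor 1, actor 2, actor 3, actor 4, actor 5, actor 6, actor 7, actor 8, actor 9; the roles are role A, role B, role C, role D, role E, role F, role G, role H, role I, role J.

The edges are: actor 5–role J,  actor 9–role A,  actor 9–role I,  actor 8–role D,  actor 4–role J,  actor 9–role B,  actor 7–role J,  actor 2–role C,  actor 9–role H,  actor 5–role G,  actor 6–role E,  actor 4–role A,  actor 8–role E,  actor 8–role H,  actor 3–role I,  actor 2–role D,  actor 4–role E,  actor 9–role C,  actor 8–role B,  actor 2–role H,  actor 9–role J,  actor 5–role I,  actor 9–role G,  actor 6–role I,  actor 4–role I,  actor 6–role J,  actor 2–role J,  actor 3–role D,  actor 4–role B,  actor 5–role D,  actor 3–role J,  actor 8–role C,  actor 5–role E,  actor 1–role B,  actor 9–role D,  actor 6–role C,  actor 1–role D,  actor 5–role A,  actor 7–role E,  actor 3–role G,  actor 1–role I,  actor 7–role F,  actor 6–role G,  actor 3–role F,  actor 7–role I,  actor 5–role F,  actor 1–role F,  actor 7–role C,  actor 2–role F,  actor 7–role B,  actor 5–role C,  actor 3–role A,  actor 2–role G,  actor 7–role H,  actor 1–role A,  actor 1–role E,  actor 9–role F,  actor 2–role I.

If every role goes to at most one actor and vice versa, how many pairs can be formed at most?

9

For example, pair actor 1–role A, actor 2–role I, actor 3–role F, actor 4–role B, actor 5–role J, actor 6–role E, actor 7–role C, actor 8–role H, actor 9–role G.
This saturates every actor, so 9 is the maximum.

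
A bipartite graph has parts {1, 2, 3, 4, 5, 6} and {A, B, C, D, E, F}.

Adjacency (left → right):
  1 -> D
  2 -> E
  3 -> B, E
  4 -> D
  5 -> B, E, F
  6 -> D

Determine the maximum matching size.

A valid assignment of size 4: 1→D, 2→E, 3→B, 5→F.
The set {1, 4, 6} has only 1 neighbour ({D}), so by Hall's theorem at most 4 of the 6 left vertices can be matched.

4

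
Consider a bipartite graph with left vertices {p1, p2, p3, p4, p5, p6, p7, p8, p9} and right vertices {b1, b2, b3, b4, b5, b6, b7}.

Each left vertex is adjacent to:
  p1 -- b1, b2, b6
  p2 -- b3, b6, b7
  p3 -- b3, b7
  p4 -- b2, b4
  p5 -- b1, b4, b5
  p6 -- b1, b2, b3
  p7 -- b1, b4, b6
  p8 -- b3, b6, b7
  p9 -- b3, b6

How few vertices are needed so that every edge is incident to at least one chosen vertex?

7

The 7 edges p1–b1, p2–b3, p3–b7, p4–b4, p5–b5, p6–b2, p7–b6 form a matching, so any vertex cover needs at least 7 vertices (one per matched edge).
Conversely {p5, b1, b2, b3, b4, b6, b7} meets every edge and has exactly 7 vertices, so 7 is optimal.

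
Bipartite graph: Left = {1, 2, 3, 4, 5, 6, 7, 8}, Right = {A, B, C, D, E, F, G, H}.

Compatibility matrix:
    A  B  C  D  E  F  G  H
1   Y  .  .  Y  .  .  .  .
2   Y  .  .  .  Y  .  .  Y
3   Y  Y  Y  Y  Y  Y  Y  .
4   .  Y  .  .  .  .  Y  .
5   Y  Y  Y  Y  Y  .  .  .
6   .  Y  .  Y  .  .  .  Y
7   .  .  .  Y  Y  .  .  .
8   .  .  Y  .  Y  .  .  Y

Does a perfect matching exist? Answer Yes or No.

Yes

For example, pair 1→A, 2→H, 3→F, 4→G, 5→C, 6→B, 7→D, 8→E.
Every left vertex is matched, so this is a perfect matching.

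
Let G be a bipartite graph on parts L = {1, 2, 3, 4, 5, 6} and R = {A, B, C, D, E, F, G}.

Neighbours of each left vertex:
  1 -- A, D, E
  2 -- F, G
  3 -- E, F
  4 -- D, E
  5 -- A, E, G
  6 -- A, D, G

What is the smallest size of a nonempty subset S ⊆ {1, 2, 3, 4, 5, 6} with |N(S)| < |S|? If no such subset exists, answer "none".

Take S = {1, 2, 3, 4, 5, 6}. Its neighbourhood is {A, D, E, F, G}, so |N(S)| = 5 < |S| = 6.
Every subset of size less than 6 has at least as many neighbours as members, so 6 is the minimum.

6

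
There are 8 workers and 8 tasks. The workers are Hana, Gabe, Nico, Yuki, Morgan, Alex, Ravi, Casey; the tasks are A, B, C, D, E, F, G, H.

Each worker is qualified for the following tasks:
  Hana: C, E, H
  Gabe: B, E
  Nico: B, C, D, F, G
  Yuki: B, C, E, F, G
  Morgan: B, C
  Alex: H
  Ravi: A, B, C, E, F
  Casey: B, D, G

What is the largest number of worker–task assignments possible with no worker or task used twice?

8

One maximum matching: Hana–C, Gabe–E, Nico–D, Yuki–F, Morgan–B, Alex–H, Ravi–A, Casey–G.
This saturates every worker, so 8 is the maximum.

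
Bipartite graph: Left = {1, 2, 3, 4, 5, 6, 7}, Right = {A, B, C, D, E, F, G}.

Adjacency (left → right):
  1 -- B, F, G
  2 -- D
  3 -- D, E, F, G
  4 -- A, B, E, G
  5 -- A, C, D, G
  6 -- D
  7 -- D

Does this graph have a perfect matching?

The set {2, 6, 7} has only 1 neighbour ({D}), so by Hall's theorem at most 5 of the 7 left vertices can be matched.
Hence no matching covers every left vertex.

No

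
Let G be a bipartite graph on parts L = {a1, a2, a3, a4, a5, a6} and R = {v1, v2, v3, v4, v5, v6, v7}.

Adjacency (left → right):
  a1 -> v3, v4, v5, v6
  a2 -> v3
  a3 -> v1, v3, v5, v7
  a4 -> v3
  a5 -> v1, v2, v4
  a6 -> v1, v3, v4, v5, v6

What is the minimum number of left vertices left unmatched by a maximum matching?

For example, pair a1–v4, a2–v3, a3–v7, a5–v2, a6–v6.
The set {a2, a4} has only 1 neighbour ({v3}), so by Hall's theorem at most 5 of the 6 left vertices can be matched.
That matches 5 of the 6, leaving 1 unmatched; no matching can do better.

1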